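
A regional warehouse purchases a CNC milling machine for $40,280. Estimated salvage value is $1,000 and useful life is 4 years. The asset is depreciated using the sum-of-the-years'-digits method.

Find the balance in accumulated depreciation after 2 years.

$27,496

Depreciable base = $40,280 − $1,000 = $39,280.
Sum of the years' digits = 4+3+2+1 = 10.
Year 1: $39,280 × 4/10 = $15,712. Book value $24,568.
Year 2: $39,280 × 3/10 = $11,784. Book value $12,784.
Accumulated through year 2 = $40,280 − $12,784 = $27,496.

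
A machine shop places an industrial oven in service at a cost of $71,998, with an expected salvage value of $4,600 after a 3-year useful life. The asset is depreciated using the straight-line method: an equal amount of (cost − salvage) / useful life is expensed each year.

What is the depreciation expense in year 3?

$22,466

Depreciable base = $71,998 − $4,600 = $67,398.
Annual expense = $67,398 / 3 = $22,466.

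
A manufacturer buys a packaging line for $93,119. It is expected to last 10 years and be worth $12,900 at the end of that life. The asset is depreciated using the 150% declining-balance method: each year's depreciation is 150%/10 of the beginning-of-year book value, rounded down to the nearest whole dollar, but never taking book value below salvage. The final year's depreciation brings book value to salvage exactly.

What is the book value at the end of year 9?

$21,570

Depreciable base = $93,119 − $12,900 = $80,219.
Year 1: ⌊$93,119 × 150%/10⌋ = $13,967. Book value $79,152.
Year 2: ⌊$79,152 × 150%/10⌋ = $11,872. Book value $67,280.
Year 3: ⌊$67,280 × 150%/10⌋ = $10,092. Book value $57,188.
Year 4: ⌊$57,188 × 150%/10⌋ = $8,578. Book value $48,610.
Year 5: ⌊$48,610 × 150%/10⌋ = $7,291. Book value $41,319.
Year 6: ⌊$41,319 × 150%/10⌋ = $6,197. Book value $35,122.
Year 7: ⌊$35,122 × 150%/10⌋ = $5,268. Book value $29,854.
Year 8: ⌊$29,854 × 150%/10⌋ = $4,478. Book value $25,376.
Year 9: ⌊$25,376 × 150%/10⌋ = $3,806. Book value $21,570.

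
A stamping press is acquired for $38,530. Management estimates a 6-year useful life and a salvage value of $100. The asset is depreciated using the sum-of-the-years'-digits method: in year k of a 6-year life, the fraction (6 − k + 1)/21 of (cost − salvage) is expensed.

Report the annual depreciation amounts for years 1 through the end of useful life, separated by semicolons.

Depreciable base = $38,530 − $100 = $38,430.
Sum of the years' digits = 6+5+4+3+2+1 = 21.
Year 1: $38,430 × 6/21 = $10,980. Book value $27,550.
Year 2: $38,430 × 5/21 = $9,150. Book value $18,400.
Year 3: $38,430 × 4/21 = $7,320. Book value $11,080.
Year 4: $38,430 × 3/21 = $5,490. Book value $5,590.
Year 5: $38,430 × 2/21 = $3,660. Book value $1,930.
Year 6: $38,430 × 1/21 = $1,830. Book value $100.

$10,980; $9,150; $7,320; $5,490; $3,660; $1,830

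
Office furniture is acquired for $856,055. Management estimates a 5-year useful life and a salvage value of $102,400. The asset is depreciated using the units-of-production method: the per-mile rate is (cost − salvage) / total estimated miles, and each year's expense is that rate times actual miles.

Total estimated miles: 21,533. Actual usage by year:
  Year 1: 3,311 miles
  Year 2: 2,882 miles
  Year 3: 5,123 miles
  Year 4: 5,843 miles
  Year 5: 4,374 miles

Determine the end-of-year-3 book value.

Depreciable base = $856,055 − $102,400 = $753,655.
Rate = $753,655 / 21,533 miles = $35 per mile.
Year 1: 3,311 × $35 = $115,885. Book value $740,170.
Year 2: 2,882 × $35 = $100,870. Book value $639,300.
Year 3: 5,123 × $35 = $179,305. Book value $459,995.

$459,995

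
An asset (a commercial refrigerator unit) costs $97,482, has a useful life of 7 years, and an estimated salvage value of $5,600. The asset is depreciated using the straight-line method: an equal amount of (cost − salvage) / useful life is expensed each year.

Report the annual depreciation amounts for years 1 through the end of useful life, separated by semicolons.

$13,126; $13,126; $13,126; $13,126; $13,126; $13,126; $13,126

Depreciable base = $97,482 − $5,600 = $91,882.
Annual expense = $91,882 / 7 = $13,126.
End of year 1: book value $84,356.
End of year 2: book value $71,230.
End of year 3: book value $58,104.
End of year 4: book value $44,978.
End of year 5: book value $31,852.
End of year 6: book value $18,726.
End of year 7: book value $5,600.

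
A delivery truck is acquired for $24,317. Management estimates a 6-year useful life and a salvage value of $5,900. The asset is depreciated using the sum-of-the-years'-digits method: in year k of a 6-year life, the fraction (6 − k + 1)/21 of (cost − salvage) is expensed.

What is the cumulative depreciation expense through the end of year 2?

Depreciable base = $24,317 − $5,900 = $18,417.
Sum of the years' digits = 6+5+4+3+2+1 = 21.
Year 1: $18,417 × 6/21 = $5,262. Book value $19,055.
Year 2: $18,417 × 5/21 = $4,385. Book value $14,670.
Accumulated through year 2 = $24,317 − $14,670 = $9,647.

$9,647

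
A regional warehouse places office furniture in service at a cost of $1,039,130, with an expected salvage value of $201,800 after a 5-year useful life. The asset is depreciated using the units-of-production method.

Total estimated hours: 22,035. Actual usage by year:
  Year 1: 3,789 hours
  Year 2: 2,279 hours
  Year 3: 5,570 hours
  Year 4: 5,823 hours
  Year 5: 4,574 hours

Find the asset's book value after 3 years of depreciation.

$596,886

Depreciable base = $1,039,130 − $201,800 = $837,330.
Rate = $837,330 / 22,035 hours = $38 per hour.
Year 1: 3,789 × $38 = $143,982. Book value $895,148.
Year 2: 2,279 × $38 = $86,602. Book value $808,546.
Year 3: 5,570 × $38 = $211,660. Book value $596,886.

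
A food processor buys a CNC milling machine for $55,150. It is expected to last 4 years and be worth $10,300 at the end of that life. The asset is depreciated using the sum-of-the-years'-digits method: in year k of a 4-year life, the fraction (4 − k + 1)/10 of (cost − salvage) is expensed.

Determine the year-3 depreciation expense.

Depreciable base = $55,150 − $10,300 = $44,850.
Sum of the years' digits = 4+3+2+1 = 10.
Year 1: $44,850 × 4/10 = $17,940. Book value $37,210.
Year 2: $44,850 × 3/10 = $13,455. Book value $23,755.
Year 3: $44,850 × 2/10 = $8,970. Book value $14,785.

$8,970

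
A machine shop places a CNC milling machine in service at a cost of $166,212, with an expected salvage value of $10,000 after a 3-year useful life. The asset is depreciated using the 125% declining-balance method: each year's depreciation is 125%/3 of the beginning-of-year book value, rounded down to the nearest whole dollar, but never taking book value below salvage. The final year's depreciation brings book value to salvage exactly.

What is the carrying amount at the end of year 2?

Depreciable base = $166,212 − $10,000 = $156,212.
Year 1: ⌊$166,212 × 125%/3⌋ = $69,255. Book value $96,957.
Year 2: ⌊$96,957 × 125%/3⌋ = $40,398. Book value $56,559.

$56,559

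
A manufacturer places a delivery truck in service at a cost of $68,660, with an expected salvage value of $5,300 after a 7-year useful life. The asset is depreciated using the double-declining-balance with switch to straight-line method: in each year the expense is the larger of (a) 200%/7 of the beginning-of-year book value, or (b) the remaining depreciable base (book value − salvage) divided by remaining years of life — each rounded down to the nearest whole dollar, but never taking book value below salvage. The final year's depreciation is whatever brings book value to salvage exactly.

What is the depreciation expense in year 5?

Depreciable base = $68,660 − $5,300 = $63,360.
Year 1: DB = ⌊$68,660 × 200%/7⌋ = $19,617; SL = ⌊$63,360/7⌋ = $9,051 → take DB $19,617. Book value $49,043.
Year 2: DB = ⌊$49,043 × 200%/7⌋ = $14,012; SL = ⌊$43,743/6⌋ = $7,290 → take DB $14,012. Book value $35,031.
Year 3: DB = ⌊$35,031 × 200%/7⌋ = $10,008; SL = ⌊$29,731/5⌋ = $5,946 → take DB $10,008. Book value $25,023.
Year 4: DB = ⌊$25,023 × 200%/7⌋ = $7,149; SL = ⌊$19,723/4⌋ = $4,930 → take DB $7,149. Book value $17,874.
Year 5: DB = ⌊$17,874 × 200%/7⌋ = $5,106; SL = ⌊$12,574/3⌋ = $4,191 → take DB $5,106. Book value $12,768.

$5,106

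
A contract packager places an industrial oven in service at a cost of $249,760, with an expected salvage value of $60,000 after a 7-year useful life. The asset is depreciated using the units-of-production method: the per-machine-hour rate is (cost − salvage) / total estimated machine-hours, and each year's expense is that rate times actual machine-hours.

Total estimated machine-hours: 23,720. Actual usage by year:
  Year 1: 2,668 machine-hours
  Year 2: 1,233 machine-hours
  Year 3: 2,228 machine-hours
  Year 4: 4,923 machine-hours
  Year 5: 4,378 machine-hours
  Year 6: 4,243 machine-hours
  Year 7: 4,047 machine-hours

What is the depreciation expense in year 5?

$35,024

Depreciable base = $249,760 − $60,000 = $189,760.
Rate = $189,760 / 23,720 machine-hours = $8 per machine-hour.
Year 1: 2,668 × $8 = $21,344. Book value $228,416.
Year 2: 1,233 × $8 = $9,864. Book value $218,552.
Year 3: 2,228 × $8 = $17,824. Book value $200,728.
Year 4: 4,923 × $8 = $39,384. Book value $161,344.
Year 5: 4,378 × $8 = $35,024. Book value $126,320.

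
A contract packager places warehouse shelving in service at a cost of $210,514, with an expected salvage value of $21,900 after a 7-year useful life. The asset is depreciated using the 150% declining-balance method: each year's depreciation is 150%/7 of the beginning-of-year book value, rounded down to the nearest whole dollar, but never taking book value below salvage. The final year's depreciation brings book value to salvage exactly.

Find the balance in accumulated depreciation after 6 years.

$160,982

Depreciable base = $210,514 − $21,900 = $188,614.
Year 1: ⌊$210,514 × 150%/7⌋ = $45,110. Book value $165,404.
Year 2: ⌊$165,404 × 150%/7⌋ = $35,443. Book value $129,961.
Year 3: ⌊$129,961 × 150%/7⌋ = $27,848. Book value $102,113.
Year 4: ⌊$102,113 × 150%/7⌋ = $21,881. Book value $80,232.
Year 5: ⌊$80,232 × 150%/7⌋ = $17,192. Book value $63,040.
Year 6: ⌊$63,040 × 150%/7⌋ = $13,508. Book value $49,532.
Accumulated through year 6 = $210,514 − $49,532 = $160,982.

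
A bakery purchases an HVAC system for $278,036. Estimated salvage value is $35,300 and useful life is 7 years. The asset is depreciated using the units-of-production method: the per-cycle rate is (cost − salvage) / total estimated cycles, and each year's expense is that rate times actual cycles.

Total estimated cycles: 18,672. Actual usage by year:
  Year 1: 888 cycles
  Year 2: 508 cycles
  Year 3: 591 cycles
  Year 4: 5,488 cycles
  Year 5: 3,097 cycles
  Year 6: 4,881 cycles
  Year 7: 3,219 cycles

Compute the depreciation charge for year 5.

Depreciable base = $278,036 − $35,300 = $242,736.
Rate = $242,736 / 18,672 cycles = $13 per cycle.
Year 1: 888 × $13 = $11,544. Book value $266,492.
Year 2: 508 × $13 = $6,604. Book value $259,888.
Year 3: 591 × $13 = $7,683. Book value $252,205.
Year 4: 5,488 × $13 = $71,344. Book value $180,861.
Year 5: 3,097 × $13 = $40,261. Book value $140,600.

$40,261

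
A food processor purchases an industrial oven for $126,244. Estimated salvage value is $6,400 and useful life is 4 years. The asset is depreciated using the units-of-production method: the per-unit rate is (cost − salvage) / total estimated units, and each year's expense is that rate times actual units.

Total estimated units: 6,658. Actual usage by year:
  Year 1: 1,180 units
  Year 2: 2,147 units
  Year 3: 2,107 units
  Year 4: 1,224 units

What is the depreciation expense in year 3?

Depreciable base = $126,244 − $6,400 = $119,844.
Rate = $119,844 / 6,658 units = $18 per unit.
Year 1: 1,180 × $18 = $21,240. Book value $105,004.
Year 2: 2,147 × $18 = $38,646. Book value $66,358.
Year 3: 2,107 × $18 = $37,926. Book value $28,432.

$37,926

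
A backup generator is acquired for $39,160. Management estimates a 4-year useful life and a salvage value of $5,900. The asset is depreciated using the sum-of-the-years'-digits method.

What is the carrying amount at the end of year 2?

Depreciable base = $39,160 − $5,900 = $33,260.
Sum of the years' digits = 4+3+2+1 = 10.
Year 1: $33,260 × 4/10 = $13,304. Book value $25,856.
Year 2: $33,260 × 3/10 = $9,978. Book value $15,878.

$15,878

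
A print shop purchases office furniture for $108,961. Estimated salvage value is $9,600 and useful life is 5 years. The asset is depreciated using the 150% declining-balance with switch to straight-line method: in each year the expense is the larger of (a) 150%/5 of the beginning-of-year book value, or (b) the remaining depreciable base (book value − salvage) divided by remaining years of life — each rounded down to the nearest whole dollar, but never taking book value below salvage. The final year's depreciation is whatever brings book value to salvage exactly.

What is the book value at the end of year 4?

Depreciable base = $108,961 − $9,600 = $99,361.
Year 1: DB = ⌊$108,961 × 150%/5⌋ = $32,688; SL = ⌊$99,361/5⌋ = $19,872 → take DB $32,688. Book value $76,273.
Year 2: DB = ⌊$76,273 × 150%/5⌋ = $22,881; SL = ⌊$66,673/4⌋ = $16,668 → take DB $22,881. Book value $53,392.
Year 3: DB = ⌊$53,392 × 150%/5⌋ = $16,017; SL = ⌊$43,792/3⌋ = $14,597 → take DB $16,017. Book value $37,375.
Year 4: DB = ⌊$37,375 × 150%/5⌋ = $11,212; SL = ⌊$27,775/2⌋ = $13,887 → take SL $13,887. Book value $23,488.

$23,488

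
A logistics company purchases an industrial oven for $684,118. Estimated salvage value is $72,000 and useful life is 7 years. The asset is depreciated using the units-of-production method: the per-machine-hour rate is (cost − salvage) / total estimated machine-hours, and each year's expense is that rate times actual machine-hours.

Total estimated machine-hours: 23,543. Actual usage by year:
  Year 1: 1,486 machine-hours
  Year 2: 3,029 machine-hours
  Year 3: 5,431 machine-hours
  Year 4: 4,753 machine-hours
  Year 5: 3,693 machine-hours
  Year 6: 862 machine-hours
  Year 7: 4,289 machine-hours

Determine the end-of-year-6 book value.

Depreciable base = $684,118 − $72,000 = $612,118.
Rate = $612,118 / 23,543 machine-hours = $26 per machine-hour.
Year 1: 1,486 × $26 = $38,636. Book value $645,482.
Year 2: 3,029 × $26 = $78,754. Book value $566,728.
Year 3: 5,431 × $26 = $141,206. Book value $425,522.
Year 4: 4,753 × $26 = $123,578. Book value $301,944.
Year 5: 3,693 × $26 = $96,018. Book value $205,926.
Year 6: 862 × $26 = $22,412. Book value $183,514.

$183,514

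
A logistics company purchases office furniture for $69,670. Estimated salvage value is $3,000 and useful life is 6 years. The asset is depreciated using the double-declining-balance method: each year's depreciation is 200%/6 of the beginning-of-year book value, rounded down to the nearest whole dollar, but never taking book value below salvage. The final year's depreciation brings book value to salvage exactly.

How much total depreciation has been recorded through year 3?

$49,026

Depreciable base = $69,670 − $3,000 = $66,670.
Year 1: ⌊$69,670 × 200%/6⌋ = $23,223. Book value $46,447.
Year 2: ⌊$46,447 × 200%/6⌋ = $15,482. Book value $30,965.
Year 3: ⌊$30,965 × 200%/6⌋ = $10,321. Book value $20,644.
Accumulated through year 3 = $69,670 − $20,644 = $49,026.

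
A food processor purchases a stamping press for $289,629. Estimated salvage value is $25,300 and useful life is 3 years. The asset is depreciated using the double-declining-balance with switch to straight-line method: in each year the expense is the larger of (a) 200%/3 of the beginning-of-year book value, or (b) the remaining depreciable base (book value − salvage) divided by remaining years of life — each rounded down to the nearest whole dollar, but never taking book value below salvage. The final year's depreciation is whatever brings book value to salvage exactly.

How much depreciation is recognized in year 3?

$6,881

Depreciable base = $289,629 − $25,300 = $264,329.
Year 1: DB = ⌊$289,629 × 200%/3⌋ = $193,086; SL = ⌊$264,329/3⌋ = $88,109 → take DB $193,086. Book value $96,543.
Year 2: DB = ⌊$96,543 × 200%/3⌋ = $64,362; SL = ⌊$71,243/2⌋ = $35,621 → take DB $64,362. Book value $32,181.
Year 3 (final): $32,181 − $25,300 = $6,881. Book value $25,300.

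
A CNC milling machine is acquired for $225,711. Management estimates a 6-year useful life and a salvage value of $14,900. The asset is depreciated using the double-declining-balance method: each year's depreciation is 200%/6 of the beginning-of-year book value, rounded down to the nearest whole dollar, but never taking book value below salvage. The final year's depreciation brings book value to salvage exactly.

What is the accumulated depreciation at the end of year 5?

$195,987

Depreciable base = $225,711 − $14,900 = $210,811.
Year 1: ⌊$225,711 × 200%/6⌋ = $75,237. Book value $150,474.
Year 2: ⌊$150,474 × 200%/6⌋ = $50,158. Book value $100,316.
Year 3: ⌊$100,316 × 200%/6⌋ = $33,438. Book value $66,878.
Year 4: ⌊$66,878 × 200%/6⌋ = $22,292. Book value $44,586.
Year 5: ⌊$44,586 × 200%/6⌋ = $14,862. Book value $29,724.
Accumulated through year 5 = $225,711 − $29,724 = $195,987.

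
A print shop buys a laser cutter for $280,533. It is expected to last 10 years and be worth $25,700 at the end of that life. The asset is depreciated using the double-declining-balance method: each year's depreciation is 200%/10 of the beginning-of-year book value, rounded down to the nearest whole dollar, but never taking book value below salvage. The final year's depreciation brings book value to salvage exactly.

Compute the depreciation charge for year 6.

$18,385

Depreciable base = $280,533 − $25,700 = $254,833.
Year 1: ⌊$280,533 × 200%/10⌋ = $56,106. Book value $224,427.
Year 2: ⌊$224,427 × 200%/10⌋ = $44,885. Book value $179,542.
Year 3: ⌊$179,542 × 200%/10⌋ = $35,908. Book value $143,634.
Year 4: ⌊$143,634 × 200%/10⌋ = $28,726. Book value $114,908.
Year 5: ⌊$114,908 × 200%/10⌋ = $22,981. Book value $91,927.
Year 6: ⌊$91,927 × 200%/10⌋ = $18,385. Book value $73,542.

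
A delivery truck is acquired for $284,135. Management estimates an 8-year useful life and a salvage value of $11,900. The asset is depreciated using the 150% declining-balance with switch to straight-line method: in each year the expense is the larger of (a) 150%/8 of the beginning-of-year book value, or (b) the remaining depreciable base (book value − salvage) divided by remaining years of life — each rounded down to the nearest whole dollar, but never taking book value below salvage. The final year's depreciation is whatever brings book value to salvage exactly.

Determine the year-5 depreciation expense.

$27,982

Depreciable base = $284,135 − $11,900 = $272,235.
Year 1: DB = ⌊$284,135 × 150%/8⌋ = $53,275; SL = ⌊$272,235/8⌋ = $34,029 → take DB $53,275. Book value $230,860.
Year 2: DB = ⌊$230,860 × 150%/8⌋ = $43,286; SL = ⌊$218,960/7⌋ = $31,280 → take DB $43,286. Book value $187,574.
Year 3: DB = ⌊$187,574 × 150%/8⌋ = $35,170; SL = ⌊$175,674/6⌋ = $29,279 → take DB $35,170. Book value $152,404.
Year 4: DB = ⌊$152,404 × 150%/8⌋ = $28,575; SL = ⌊$140,504/5⌋ = $28,100 → take DB $28,575. Book value $123,829.
Year 5: DB = ⌊$123,829 × 150%/8⌋ = $23,217; SL = ⌊$111,929/4⌋ = $27,982 → take SL $27,982. Book value $95,847.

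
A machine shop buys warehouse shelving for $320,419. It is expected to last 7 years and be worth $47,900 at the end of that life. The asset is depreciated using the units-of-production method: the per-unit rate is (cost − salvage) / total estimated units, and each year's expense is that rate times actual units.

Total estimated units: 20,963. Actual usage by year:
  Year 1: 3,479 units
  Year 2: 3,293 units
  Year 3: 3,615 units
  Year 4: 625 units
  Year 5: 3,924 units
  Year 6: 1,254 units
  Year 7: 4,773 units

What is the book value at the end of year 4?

Depreciable base = $320,419 − $47,900 = $272,519.
Rate = $272,519 / 20,963 units = $13 per unit.
Year 1: 3,479 × $13 = $45,227. Book value $275,192.
Year 2: 3,293 × $13 = $42,809. Book value $232,383.
Year 3: 3,615 × $13 = $46,995. Book value $185,388.
Year 4: 625 × $13 = $8,125. Book value $177,263.

$177,263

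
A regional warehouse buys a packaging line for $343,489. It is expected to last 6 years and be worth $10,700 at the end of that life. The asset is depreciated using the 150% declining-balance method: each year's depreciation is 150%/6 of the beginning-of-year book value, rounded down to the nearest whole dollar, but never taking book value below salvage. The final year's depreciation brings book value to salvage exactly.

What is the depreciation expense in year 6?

$70,813

Depreciable base = $343,489 − $10,700 = $332,789.
Year 1: ⌊$343,489 × 150%/6⌋ = $85,872. Book value $257,617.
Year 2: ⌊$257,617 × 150%/6⌋ = $64,404. Book value $193,213.
Year 3: ⌊$193,213 × 150%/6⌋ = $48,303. Book value $144,910.
Year 4: ⌊$144,910 × 150%/6⌋ = $36,227. Book value $108,683.
Year 5: ⌊$108,683 × 150%/6⌋ = $27,170. Book value $81,513.
Year 6 (final): $81,513 − $10,700 = $70,813. Book value $10,700.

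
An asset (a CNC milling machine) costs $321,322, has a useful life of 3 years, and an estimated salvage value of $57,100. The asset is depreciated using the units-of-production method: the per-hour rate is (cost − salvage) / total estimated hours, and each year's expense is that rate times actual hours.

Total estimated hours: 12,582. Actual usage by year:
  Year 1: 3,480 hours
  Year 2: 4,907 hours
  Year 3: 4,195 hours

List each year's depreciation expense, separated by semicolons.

Depreciable base = $321,322 − $57,100 = $264,222.
Rate = $264,222 / 12,582 hours = $21 per hour.
Year 1: 3,480 × $21 = $73,080. Book value $248,242.
Year 2: 4,907 × $21 = $103,047. Book value $145,195.
Year 3: 4,195 × $21 = $88,095. Book value $57,100.

$73,080; $103,047; $88,095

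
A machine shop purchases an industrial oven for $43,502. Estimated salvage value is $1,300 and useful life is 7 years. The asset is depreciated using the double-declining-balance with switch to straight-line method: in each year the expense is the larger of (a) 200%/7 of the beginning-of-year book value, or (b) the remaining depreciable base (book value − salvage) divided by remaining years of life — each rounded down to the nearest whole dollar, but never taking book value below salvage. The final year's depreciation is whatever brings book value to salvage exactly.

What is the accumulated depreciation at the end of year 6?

$38,860

Depreciable base = $43,502 − $1,300 = $42,202.
Year 1: DB = ⌊$43,502 × 200%/7⌋ = $12,429; SL = ⌊$42,202/7⌋ = $6,028 → take DB $12,429. Book value $31,073.
Year 2: DB = ⌊$31,073 × 200%/7⌋ = $8,878; SL = ⌊$29,773/6⌋ = $4,962 → take DB $8,878. Book value $22,195.
Year 3: DB = ⌊$22,195 × 200%/7⌋ = $6,341; SL = ⌊$20,895/5⌋ = $4,179 → take DB $6,341. Book value $15,854.
Year 4: DB = ⌊$15,854 × 200%/7⌋ = $4,529; SL = ⌊$14,554/4⌋ = $3,638 → take DB $4,529. Book value $11,325.
Year 5: DB = ⌊$11,325 × 200%/7⌋ = $3,235; SL = ⌊$10,025/3⌋ = $3,341 → take SL $3,341. Book value $7,984.
Year 6: DB = ⌊$7,984 × 200%/7⌋ = $2,281; SL = ⌊$6,684/2⌋ = $3,342 → take SL $3,342. Book value $4,642.
Accumulated through year 6 = $43,502 − $4,642 = $38,860.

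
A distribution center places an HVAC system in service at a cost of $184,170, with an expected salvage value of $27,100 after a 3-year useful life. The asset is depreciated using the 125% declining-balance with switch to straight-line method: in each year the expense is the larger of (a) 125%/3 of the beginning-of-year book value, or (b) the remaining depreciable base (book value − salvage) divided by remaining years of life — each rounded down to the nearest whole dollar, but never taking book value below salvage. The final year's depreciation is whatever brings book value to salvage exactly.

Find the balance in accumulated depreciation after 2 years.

Depreciable base = $184,170 − $27,100 = $157,070.
Year 1: DB = ⌊$184,170 × 125%/3⌋ = $76,737; SL = ⌊$157,070/3⌋ = $52,356 → take DB $76,737. Book value $107,433.
Year 2: DB = ⌊$107,433 × 125%/3⌋ = $44,763; SL = ⌊$80,333/2⌋ = $40,166 → take DB $44,763. Book value $62,670.
Accumulated through year 2 = $184,170 − $62,670 = $121,500.

$121,500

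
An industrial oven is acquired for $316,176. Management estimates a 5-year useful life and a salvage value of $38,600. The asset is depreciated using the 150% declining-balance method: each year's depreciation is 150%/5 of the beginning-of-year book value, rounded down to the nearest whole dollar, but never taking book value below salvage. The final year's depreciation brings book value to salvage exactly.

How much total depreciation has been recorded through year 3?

Depreciable base = $316,176 − $38,600 = $277,576.
Year 1: ⌊$316,176 × 150%/5⌋ = $94,852. Book value $221,324.
Year 2: ⌊$221,324 × 150%/5⌋ = $66,397. Book value $154,927.
Year 3: ⌊$154,927 × 150%/5⌋ = $46,478. Book value $108,449.
Accumulated through year 3 = $316,176 − $108,449 = $207,727.

$207,727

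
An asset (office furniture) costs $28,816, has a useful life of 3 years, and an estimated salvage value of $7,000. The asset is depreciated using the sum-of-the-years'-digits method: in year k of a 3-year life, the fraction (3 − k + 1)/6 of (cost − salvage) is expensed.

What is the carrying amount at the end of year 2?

Depreciable base = $28,816 − $7,000 = $21,816.
Sum of the years' digits = 3+2+1 = 6.
Year 1: $21,816 × 3/6 = $10,908. Book value $17,908.
Year 2: $21,816 × 2/6 = $7,272. Book value $10,636.

$10,636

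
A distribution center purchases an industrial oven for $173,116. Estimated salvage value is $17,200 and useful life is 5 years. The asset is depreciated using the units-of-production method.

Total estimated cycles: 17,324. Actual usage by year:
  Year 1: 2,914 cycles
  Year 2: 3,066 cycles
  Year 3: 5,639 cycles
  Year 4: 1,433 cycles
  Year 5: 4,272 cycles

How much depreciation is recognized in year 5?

Depreciable base = $173,116 − $17,200 = $155,916.
Rate = $155,916 / 17,324 cycles = $9 per cycle.
Year 1: 2,914 × $9 = $26,226. Book value $146,890.
Year 2: 3,066 × $9 = $27,594. Book value $119,296.
Year 3: 5,639 × $9 = $50,751. Book value $68,545.
Year 4: 1,433 × $9 = $12,897. Book value $55,648.
Year 5: 4,272 × $9 = $38,448. Book value $17,200.

$38,448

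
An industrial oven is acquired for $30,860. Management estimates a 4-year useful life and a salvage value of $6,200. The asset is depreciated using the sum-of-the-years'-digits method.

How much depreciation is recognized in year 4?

$2,466

Depreciable base = $30,860 − $6,200 = $24,660.
Sum of the years' digits = 4+3+2+1 = 10.
Year 1: $24,660 × 4/10 = $9,864. Book value $20,996.
Year 2: $24,660 × 3/10 = $7,398. Book value $13,598.
Year 3: $24,660 × 2/10 = $4,932. Book value $8,666.
Year 4: $24,660 × 1/10 = $2,466. Book value $6,200.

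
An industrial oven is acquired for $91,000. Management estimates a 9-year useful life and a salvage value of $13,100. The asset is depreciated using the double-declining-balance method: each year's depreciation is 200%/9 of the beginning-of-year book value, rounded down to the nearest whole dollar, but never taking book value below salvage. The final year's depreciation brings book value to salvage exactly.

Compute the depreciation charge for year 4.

Depreciable base = $91,000 − $13,100 = $77,900.
Year 1: ⌊$91,000 × 200%/9⌋ = $20,222. Book value $70,778.
Year 2: ⌊$70,778 × 200%/9⌋ = $15,728. Book value $55,050.
Year 3: ⌊$55,050 × 200%/9⌋ = $12,233. Book value $42,817.
Year 4: ⌊$42,817 × 200%/9⌋ = $9,514. Book value $33,303.

$9,514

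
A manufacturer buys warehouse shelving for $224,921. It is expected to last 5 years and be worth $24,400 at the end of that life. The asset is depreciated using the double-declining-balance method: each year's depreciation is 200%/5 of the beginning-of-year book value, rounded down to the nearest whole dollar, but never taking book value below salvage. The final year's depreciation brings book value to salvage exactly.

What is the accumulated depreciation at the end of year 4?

$195,770

Depreciable base = $224,921 − $24,400 = $200,521.
Year 1: ⌊$224,921 × 200%/5⌋ = $89,968. Book value $134,953.
Year 2: ⌊$134,953 × 200%/5⌋ = $53,981. Book value $80,972.
Year 3: ⌊$80,972 × 200%/5⌋ = $32,388. Book value $48,584.
Year 4: ⌊$48,584 × 200%/5⌋ = $19,433. Book value $29,151.
Accumulated through year 4 = $224,921 − $29,151 = $195,770.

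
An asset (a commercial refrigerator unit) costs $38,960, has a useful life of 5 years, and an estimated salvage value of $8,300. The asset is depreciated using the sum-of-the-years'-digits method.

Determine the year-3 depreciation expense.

$6,132

Depreciable base = $38,960 − $8,300 = $30,660.
Sum of the years' digits = 5+4+3+2+1 = 15.
Year 1: $30,660 × 5/15 = $10,220. Book value $28,740.
Year 2: $30,660 × 4/15 = $8,176. Book value $20,564.
Year 3: $30,660 × 3/15 = $6,132. Book value $14,432.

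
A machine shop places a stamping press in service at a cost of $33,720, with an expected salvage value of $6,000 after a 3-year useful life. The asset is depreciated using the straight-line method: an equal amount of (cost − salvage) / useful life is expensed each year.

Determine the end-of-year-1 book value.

Depreciable base = $33,720 − $6,000 = $27,720.
Annual expense = $27,720 / 3 = $9,240.
End of year 1: book value $24,480.

$24,480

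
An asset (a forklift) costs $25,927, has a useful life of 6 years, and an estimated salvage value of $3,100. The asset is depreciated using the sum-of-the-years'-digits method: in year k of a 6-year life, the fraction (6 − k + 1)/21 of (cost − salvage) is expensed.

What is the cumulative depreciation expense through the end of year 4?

Depreciable base = $25,927 − $3,100 = $22,827.
Sum of the years' digits = 6+5+4+3+2+1 = 21.
Year 1: $22,827 × 6/21 = $6,522. Book value $19,405.
Year 2: $22,827 × 5/21 = $5,435. Book value $13,970.
Year 3: $22,827 × 4/21 = $4,348. Book value $9,622.
Year 4: $22,827 × 3/21 = $3,261. Book value $6,361.
Accumulated through year 4 = $25,927 − $6,361 = $19,566.

$19,566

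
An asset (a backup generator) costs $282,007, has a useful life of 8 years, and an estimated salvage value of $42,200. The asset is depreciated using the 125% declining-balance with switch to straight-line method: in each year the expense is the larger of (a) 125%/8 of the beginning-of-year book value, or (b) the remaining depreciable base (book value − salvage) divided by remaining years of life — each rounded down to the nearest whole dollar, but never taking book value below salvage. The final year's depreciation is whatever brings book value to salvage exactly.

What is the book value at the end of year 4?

$142,929

Depreciable base = $282,007 − $42,200 = $239,807.
Year 1: DB = ⌊$282,007 × 125%/8⌋ = $44,063; SL = ⌊$239,807/8⌋ = $29,975 → take DB $44,063. Book value $237,944.
Year 2: DB = ⌊$237,944 × 125%/8⌋ = $37,178; SL = ⌊$195,744/7⌋ = $27,963 → take DB $37,178. Book value $200,766.
Year 3: DB = ⌊$200,766 × 125%/8⌋ = $31,369; SL = ⌊$158,566/6⌋ = $26,427 → take DB $31,369. Book value $169,397.
Year 4: DB = ⌊$169,397 × 125%/8⌋ = $26,468; SL = ⌊$127,197/5⌋ = $25,439 → take DB $26,468. Book value $142,929.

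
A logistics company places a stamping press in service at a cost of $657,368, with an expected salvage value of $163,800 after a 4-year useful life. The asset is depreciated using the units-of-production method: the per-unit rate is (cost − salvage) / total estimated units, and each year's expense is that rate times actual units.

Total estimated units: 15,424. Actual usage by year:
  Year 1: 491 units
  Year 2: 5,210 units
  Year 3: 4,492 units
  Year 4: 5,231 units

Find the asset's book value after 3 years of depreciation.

Depreciable base = $657,368 − $163,800 = $493,568.
Rate = $493,568 / 15,424 units = $32 per unit.
Year 1: 491 × $32 = $15,712. Book value $641,656.
Year 2: 5,210 × $32 = $166,720. Book value $474,936.
Year 3: 4,492 × $32 = $143,744. Book value $331,192.

$331,192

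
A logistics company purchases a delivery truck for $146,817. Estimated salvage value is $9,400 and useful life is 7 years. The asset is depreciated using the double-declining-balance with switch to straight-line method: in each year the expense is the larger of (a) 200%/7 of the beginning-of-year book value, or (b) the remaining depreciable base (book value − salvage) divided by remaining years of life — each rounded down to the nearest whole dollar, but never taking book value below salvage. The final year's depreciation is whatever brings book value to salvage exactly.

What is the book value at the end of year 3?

$53,506

Depreciable base = $146,817 − $9,400 = $137,417.
Year 1: DB = ⌊$146,817 × 200%/7⌋ = $41,947; SL = ⌊$137,417/7⌋ = $19,631 → take DB $41,947. Book value $104,870.
Year 2: DB = ⌊$104,870 × 200%/7⌋ = $29,962; SL = ⌊$95,470/6⌋ = $15,911 → take DB $29,962. Book value $74,908.
Year 3: DB = ⌊$74,908 × 200%/7⌋ = $21,402; SL = ⌊$65,508/5⌋ = $13,101 → take DB $21,402. Book value $53,506.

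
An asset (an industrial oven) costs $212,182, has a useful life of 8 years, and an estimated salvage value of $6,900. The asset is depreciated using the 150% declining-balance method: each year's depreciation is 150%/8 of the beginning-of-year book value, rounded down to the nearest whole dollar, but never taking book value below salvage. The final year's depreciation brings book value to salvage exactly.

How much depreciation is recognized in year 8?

Depreciable base = $212,182 − $6,900 = $205,282.
Year 1: ⌊$212,182 × 150%/8⌋ = $39,784. Book value $172,398.
Year 2: ⌊$172,398 × 150%/8⌋ = $32,324. Book value $140,074.
Year 3: ⌊$140,074 × 150%/8⌋ = $26,263. Book value $113,811.
Year 4: ⌊$113,811 × 150%/8⌋ = $21,339. Book value $92,472.
Year 5: ⌊$92,472 × 150%/8⌋ = $17,338. Book value $75,134.
Year 6: ⌊$75,134 × 150%/8⌋ = $14,087. Book value $61,047.
Year 7: ⌊$61,047 × 150%/8⌋ = $11,446. Book value $49,601.
Year 8 (final): $49,601 − $6,900 = $42,701. Book value $6,900.

$42,701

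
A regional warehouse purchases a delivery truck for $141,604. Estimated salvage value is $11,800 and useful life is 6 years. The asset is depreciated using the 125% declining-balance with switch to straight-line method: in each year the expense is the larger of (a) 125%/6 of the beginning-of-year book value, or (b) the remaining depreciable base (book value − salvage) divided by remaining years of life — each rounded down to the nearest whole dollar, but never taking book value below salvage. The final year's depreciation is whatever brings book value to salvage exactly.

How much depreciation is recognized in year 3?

Depreciable base = $141,604 − $11,800 = $129,804.
Year 1: DB = ⌊$141,604 × 125%/6⌋ = $29,500; SL = ⌊$129,804/6⌋ = $21,634 → take DB $29,500. Book value $112,104.
Year 2: DB = ⌊$112,104 × 125%/6⌋ = $23,355; SL = ⌊$100,304/5⌋ = $20,060 → take DB $23,355. Book value $88,749.
Year 3: DB = ⌊$88,749 × 125%/6⌋ = $18,489; SL = ⌊$76,949/4⌋ = $19,237 → take SL $19,237. Book value $69,512.

$19,237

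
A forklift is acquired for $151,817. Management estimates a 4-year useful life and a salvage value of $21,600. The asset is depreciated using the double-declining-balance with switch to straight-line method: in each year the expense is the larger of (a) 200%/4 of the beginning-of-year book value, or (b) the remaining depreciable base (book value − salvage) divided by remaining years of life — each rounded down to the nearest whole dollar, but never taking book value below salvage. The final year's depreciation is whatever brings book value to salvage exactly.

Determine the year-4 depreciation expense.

Depreciable base = $151,817 − $21,600 = $130,217.
Year 1: DB = ⌊$151,817 × 200%/4⌋ = $75,908; SL = ⌊$130,217/4⌋ = $32,554 → take DB $75,908. Book value $75,909.
Year 2: DB = ⌊$75,909 × 200%/4⌋ = $37,954; SL = ⌊$54,309/3⌋ = $18,103 → take DB $37,954. Book value $37,955.
Year 3: DB = ⌊$37,955 × 200%/4⌋ = $18,977; SL = ⌊$16,355/2⌋ = $8,177 → take DB $18,977, capped at $16,355. Book value $21,600.
Year 4 (final): $21,600 − $21,600 = $0. Book value $21,600.

$0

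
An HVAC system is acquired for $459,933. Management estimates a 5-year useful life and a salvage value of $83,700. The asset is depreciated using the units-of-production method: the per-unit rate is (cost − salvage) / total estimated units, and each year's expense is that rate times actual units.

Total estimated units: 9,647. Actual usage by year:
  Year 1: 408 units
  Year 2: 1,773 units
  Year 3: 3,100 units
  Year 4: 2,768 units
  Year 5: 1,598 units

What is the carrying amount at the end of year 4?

$146,022

Depreciable base = $459,933 − $83,700 = $376,233.
Rate = $376,233 / 9,647 units = $39 per unit.
Year 1: 408 × $39 = $15,912. Book value $444,021.
Year 2: 1,773 × $39 = $69,147. Book value $374,874.
Year 3: 3,100 × $39 = $120,900. Book value $253,974.
Year 4: 2,768 × $39 = $107,952. Book value $146,022.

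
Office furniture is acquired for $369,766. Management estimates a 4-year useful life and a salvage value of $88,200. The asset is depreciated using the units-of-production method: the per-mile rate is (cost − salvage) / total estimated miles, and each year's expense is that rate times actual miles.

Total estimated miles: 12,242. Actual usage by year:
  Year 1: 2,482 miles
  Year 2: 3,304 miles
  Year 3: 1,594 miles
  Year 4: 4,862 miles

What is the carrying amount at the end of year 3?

$200,026

Depreciable base = $369,766 − $88,200 = $281,566.
Rate = $281,566 / 12,242 miles = $23 per mile.
Year 1: 2,482 × $23 = $57,086. Book value $312,680.
Year 2: 3,304 × $23 = $75,992. Book value $236,688.
Year 3: 1,594 × $23 = $36,662. Book value $200,026.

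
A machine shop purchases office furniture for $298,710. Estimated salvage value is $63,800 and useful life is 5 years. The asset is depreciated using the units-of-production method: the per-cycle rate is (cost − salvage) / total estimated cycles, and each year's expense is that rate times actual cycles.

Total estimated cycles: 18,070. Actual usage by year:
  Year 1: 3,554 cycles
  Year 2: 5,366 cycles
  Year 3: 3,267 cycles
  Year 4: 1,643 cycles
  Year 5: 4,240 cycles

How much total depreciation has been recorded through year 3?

$158,431

Depreciable base = $298,710 − $63,800 = $234,910.
Rate = $234,910 / 18,070 cycles = $13 per cycle.
Year 1: 3,554 × $13 = $46,202. Book value $252,508.
Year 2: 5,366 × $13 = $69,758. Book value $182,750.
Year 3: 3,267 × $13 = $42,471. Book value $140,279.
Accumulated through year 3 = $298,710 − $140,279 = $158,431.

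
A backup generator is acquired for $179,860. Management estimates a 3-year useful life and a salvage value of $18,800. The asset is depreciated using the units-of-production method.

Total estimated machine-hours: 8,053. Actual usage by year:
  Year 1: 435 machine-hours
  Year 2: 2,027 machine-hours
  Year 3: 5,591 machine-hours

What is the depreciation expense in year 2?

Depreciable base = $179,860 − $18,800 = $161,060.
Rate = $161,060 / 8,053 machine-hours = $20 per machine-hour.
Year 1: 435 × $20 = $8,700. Book value $171,160.
Year 2: 2,027 × $20 = $40,540. Book value $130,620.

$40,540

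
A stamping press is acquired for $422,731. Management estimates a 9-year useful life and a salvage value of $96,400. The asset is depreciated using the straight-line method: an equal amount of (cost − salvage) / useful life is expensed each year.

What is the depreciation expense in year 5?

Depreciable base = $422,731 − $96,400 = $326,331.
Annual expense = $326,331 / 9 = $36,259.

$36,259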